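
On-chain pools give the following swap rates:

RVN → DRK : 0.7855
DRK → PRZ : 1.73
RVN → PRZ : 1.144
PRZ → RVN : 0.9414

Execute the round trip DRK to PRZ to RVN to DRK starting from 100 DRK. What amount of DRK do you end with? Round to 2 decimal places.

127.93

100 DRK × 1.73 = 173 PRZ
173 PRZ × 0.9414 = 162.8622 RVN
162.8622 RVN × 0.7855 = 127.9282581 DRK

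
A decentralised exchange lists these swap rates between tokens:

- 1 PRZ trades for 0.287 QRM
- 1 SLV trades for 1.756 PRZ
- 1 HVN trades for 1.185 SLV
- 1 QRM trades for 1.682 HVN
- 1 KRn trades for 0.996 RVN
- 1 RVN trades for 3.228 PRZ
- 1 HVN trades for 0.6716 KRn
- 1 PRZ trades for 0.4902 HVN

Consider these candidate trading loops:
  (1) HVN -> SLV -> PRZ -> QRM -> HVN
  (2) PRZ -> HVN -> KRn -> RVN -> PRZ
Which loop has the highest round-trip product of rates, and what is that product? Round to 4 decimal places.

(1) 1.185 × 1.756 × 0.287 × 1.682 = 1.00450
(2) 0.4902 × 0.6716 × 0.996 × 3.228 = 1.05847
Highest is cycle (2) at 1.0585 (>1, arbitrage).

1.0585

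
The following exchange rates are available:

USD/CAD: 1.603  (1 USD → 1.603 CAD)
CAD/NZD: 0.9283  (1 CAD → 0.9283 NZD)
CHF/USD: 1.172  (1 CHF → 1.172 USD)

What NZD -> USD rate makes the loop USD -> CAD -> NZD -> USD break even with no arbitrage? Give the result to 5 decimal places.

Known legs of the cycle: 1.603 × 0.9283 = 1.4880649
For no arbitrage the full-cycle product must be 1, so the missing rate is 1 / 1.4880649 ≈ 0.6720137.

0.67201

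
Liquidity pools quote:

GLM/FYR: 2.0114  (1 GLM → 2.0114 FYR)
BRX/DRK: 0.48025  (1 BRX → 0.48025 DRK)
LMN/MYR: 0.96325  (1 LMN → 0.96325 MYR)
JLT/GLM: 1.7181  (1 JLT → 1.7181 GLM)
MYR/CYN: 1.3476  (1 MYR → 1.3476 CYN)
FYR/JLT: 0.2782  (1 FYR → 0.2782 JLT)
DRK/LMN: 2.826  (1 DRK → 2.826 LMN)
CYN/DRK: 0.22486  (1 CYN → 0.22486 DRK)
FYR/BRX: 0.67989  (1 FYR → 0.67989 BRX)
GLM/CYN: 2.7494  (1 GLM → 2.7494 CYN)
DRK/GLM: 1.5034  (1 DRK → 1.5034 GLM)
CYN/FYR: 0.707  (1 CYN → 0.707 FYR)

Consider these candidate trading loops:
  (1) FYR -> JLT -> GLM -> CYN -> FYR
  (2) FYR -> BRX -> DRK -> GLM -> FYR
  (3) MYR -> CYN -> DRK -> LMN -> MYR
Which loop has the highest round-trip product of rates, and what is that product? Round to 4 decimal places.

(1) 0.2782 × 1.7181 × 2.7494 × 0.707 = 0.92910
(2) 0.67989 × 0.48025 × 1.5034 × 2.0114 = 0.98737
(3) 1.3476 × 0.22486 × 2.826 × 0.96325 = 0.82487
Highest is cycle (2) at 0.9874 (≤1, no arbitrage).

0.9874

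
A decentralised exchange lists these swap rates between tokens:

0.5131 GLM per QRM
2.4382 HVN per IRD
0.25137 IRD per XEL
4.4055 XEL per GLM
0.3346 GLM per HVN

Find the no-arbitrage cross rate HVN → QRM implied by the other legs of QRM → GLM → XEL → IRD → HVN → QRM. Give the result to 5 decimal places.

Known legs of the cycle: 0.5131 × 4.4055 × 0.25137 × 2.4382 = 1.3854153408188247
For no arbitrage the full-cycle product must be 1, so the missing rate is 1 / 1.3854153408188247 ≈ 0.7218052.

0.72181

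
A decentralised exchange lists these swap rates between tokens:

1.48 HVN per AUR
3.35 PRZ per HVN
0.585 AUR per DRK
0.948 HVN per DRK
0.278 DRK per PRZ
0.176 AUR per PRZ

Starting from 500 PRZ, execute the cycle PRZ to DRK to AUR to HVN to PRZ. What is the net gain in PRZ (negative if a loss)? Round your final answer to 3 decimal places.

500 PRZ × 0.278 = 139 DRK
139 DRK × 0.585 = 81.315 AUR
81.315 AUR × 1.48 = 120.3462 HVN
120.3462 HVN × 3.35 = 403.15977 PRZ
Net change: 403.15977 − 500 = -96.84023 PRZ

-96.840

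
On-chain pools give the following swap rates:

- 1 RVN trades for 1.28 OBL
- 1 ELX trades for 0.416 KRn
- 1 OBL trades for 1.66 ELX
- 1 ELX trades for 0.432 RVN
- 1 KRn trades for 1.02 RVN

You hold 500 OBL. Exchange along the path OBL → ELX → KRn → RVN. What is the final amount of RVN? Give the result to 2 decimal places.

500 OBL × 1.66 = 830 ELX
830 ELX × 0.416 = 345.28 KRn
345.28 KRn × 1.02 = 352.1856 RVN

352.19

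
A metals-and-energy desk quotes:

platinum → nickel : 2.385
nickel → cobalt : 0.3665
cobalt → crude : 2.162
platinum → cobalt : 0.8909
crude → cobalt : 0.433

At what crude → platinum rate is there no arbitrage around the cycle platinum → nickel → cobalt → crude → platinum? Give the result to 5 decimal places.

Known legs of the cycle: 2.385 × 0.3665 × 2.162 = 1.889809605
For no arbitrage the full-cycle product must be 1, so the missing rate is 1 / 1.889809605 ≈ 0.5291538.

0.52915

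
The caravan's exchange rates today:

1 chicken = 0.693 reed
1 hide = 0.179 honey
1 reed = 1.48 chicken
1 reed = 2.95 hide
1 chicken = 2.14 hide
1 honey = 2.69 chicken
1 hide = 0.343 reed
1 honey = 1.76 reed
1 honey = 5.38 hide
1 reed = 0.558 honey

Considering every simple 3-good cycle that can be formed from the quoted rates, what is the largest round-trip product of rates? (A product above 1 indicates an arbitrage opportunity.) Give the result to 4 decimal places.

1.0863

hide→reed→chicken→hide: 0.343 × 1.48 × 2.14 = 1.08635
chicken→reed→honey→chicken: 0.693 × 0.558 × 2.69 = 1.04021
hide→honey→chicken→hide: 0.179 × 2.69 × 2.14 = 1.03043
hide→reed→honey→hide: 0.343 × 0.558 × 5.38 = 1.02970
hide→honey→reed→hide: 0.179 × 1.76 × 2.95 = 0.92937
Maximum is hide→reed→chicken→hide at 1.0863; arbitrage exists.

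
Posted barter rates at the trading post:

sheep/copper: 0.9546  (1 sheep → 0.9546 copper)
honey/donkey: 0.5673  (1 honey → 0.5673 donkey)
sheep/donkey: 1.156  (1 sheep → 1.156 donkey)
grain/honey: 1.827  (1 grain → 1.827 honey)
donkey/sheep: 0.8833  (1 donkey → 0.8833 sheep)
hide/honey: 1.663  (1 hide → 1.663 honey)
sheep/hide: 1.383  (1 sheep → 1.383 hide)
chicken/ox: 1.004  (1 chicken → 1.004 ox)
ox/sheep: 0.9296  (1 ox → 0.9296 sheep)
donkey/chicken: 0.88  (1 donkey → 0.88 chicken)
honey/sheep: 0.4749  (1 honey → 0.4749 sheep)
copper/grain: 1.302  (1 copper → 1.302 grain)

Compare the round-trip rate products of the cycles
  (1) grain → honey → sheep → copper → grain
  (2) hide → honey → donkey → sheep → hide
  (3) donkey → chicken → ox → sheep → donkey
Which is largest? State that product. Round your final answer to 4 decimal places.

1.1525

(1) 1.827 × 0.4749 × 0.9546 × 1.302 = 1.07838
(2) 1.663 × 0.5673 × 0.8833 × 1.383 = 1.15249
(3) 0.88 × 1.004 × 0.9296 × 1.156 = 0.94945
Highest is cycle (2) at 1.1525 (>1, arbitrage).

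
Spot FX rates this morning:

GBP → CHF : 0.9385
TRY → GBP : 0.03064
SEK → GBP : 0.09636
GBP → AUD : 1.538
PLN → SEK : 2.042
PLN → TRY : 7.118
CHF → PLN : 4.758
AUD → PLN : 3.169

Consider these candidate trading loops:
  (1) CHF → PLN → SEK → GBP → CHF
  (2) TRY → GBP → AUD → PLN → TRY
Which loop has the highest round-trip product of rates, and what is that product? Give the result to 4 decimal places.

1.0630

(1) 4.758 × 2.042 × 0.09636 × 0.9385 = 0.87864
(2) 0.03064 × 1.538 × 3.169 × 7.118 = 1.06298
Highest is cycle (2) at 1.0630 (>1, arbitrage).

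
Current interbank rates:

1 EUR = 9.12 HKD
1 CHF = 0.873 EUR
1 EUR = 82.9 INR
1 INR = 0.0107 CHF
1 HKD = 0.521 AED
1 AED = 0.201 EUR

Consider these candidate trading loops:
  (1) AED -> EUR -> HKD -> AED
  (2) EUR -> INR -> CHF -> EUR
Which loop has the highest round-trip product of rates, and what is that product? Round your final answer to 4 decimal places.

0.9551

(1) 0.201 × 9.12 × 0.521 = 0.95506
(2) 82.9 × 0.0107 × 0.873 = 0.77438
Highest is cycle (1) at 0.9551 (≤1, no arbitrage).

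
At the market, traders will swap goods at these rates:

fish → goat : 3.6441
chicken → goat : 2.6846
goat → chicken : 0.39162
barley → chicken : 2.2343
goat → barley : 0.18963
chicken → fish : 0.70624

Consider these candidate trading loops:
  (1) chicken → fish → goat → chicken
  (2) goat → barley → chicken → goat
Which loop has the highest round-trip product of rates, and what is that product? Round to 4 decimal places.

1.1374

(1) 0.70624 × 3.6441 × 0.39162 = 1.00788
(2) 0.18963 × 2.2343 × 2.6846 = 1.13744
Highest is cycle (2) at 1.1374 (>1, arbitrage).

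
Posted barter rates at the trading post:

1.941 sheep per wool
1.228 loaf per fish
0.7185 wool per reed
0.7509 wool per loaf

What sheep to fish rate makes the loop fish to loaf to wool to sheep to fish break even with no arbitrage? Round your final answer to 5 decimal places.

0.55872

Known legs of the cycle: 1.228 × 0.7509 × 1.941 = 1.7898061932
For no arbitrage the full-cycle product must be 1, so the missing rate is 1 / 1.7898061932 ≈ 0.5587197.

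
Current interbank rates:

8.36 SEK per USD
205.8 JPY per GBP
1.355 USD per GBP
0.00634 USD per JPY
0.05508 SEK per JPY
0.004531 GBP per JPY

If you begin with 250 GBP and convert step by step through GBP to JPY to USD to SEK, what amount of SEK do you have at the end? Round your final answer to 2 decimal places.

2726.97

250 GBP × 205.8 = 51450 JPY
51450 JPY × 0.00634 = 326.193 USD
326.193 USD × 8.36 = 2726.97348 SEK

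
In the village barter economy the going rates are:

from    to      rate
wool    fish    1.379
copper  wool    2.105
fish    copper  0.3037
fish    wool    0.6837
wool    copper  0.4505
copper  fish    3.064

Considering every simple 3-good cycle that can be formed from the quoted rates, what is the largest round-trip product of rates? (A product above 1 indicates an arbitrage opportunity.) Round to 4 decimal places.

wool→copper→fish→wool: 0.4505 × 3.064 × 0.6837 = 0.94373
wool→fish→copper→wool: 1.379 × 0.3037 × 2.105 = 0.88158
Maximum is wool→copper→fish→wool at 0.9437; no arbitrage — every cycle loses value.

0.9437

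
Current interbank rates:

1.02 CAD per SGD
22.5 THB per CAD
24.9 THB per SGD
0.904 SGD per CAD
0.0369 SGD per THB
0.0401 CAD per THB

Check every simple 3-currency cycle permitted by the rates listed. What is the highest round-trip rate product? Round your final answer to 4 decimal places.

SGD→THB→CAD→SGD: 24.9 × 0.0401 × 0.904 = 0.90263
SGD→CAD→THB→SGD: 1.02 × 22.5 × 0.0369 = 0.84686
Maximum is SGD→THB→CAD→SGD at 0.9026; no arbitrage — every cycle loses value.

0.9026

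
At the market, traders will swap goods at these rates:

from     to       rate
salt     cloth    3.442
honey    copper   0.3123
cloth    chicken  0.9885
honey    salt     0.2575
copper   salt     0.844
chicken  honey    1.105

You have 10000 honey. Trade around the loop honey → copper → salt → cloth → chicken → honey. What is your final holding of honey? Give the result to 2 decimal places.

9909.79

10000 honey × 0.3123 = 3123 copper
3123 copper × 0.844 = 2635.812 salt
2635.812 salt × 3.442 = 9072.464904 cloth
9072.464904 cloth × 0.9885 = 8968.131557604 chicken
8968.131557604 chicken × 1.105 = 9909.78537115242 honey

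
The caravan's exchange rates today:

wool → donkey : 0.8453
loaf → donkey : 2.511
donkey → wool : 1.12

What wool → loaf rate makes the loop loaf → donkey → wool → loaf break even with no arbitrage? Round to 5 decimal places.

Known legs of the cycle: 2.511 × 1.12 = 2.81232
For no arbitrage the full-cycle product must be 1, so the missing rate is 1 / 2.81232 ≈ 0.3555783.

0.35558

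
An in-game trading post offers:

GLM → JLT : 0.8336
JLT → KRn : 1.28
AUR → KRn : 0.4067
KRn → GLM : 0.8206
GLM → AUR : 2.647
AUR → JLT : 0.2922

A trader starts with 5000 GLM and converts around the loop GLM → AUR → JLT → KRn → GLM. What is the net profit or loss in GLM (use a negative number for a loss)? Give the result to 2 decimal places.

5000 GLM × 2.647 = 13235 AUR
13235 AUR × 0.2922 = 3867.267 JLT
3867.267 JLT × 1.28 = 4950.10176 KRn
4950.10176 KRn × 0.8206 = 4062.053504256 GLM
Net change: 4062.053504256 − 5000 = -937.946495744 GLM

-937.95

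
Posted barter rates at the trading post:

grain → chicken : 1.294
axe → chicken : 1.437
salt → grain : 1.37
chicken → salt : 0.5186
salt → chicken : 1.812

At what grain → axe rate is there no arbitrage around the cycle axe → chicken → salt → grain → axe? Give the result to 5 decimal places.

Known legs of the cycle: 1.437 × 0.5186 × 1.37 = 1.020962634
For no arbitrage the full-cycle product must be 1, so the missing rate is 1 / 1.020962634 ≈ 0.9794678.

0.97947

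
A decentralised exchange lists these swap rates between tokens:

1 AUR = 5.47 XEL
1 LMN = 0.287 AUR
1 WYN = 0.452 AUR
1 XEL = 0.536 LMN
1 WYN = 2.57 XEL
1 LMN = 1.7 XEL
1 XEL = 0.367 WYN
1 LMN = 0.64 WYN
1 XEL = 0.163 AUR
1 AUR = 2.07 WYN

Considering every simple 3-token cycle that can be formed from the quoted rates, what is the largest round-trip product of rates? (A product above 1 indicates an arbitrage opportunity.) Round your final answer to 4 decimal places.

0.9074

AUR→XEL→WYN→AUR: 5.47 × 0.367 × 0.452 = 0.90739
LMN→WYN→XEL→LMN: 0.64 × 2.57 × 0.536 = 0.88161
AUR→WYN→XEL→AUR: 2.07 × 2.57 × 0.163 = 0.86714
LMN→AUR→XEL→LMN: 0.287 × 5.47 × 0.536 = 0.84146
Maximum is AUR→XEL→WYN→AUR at 0.9074; no arbitrage — every cycle loses value.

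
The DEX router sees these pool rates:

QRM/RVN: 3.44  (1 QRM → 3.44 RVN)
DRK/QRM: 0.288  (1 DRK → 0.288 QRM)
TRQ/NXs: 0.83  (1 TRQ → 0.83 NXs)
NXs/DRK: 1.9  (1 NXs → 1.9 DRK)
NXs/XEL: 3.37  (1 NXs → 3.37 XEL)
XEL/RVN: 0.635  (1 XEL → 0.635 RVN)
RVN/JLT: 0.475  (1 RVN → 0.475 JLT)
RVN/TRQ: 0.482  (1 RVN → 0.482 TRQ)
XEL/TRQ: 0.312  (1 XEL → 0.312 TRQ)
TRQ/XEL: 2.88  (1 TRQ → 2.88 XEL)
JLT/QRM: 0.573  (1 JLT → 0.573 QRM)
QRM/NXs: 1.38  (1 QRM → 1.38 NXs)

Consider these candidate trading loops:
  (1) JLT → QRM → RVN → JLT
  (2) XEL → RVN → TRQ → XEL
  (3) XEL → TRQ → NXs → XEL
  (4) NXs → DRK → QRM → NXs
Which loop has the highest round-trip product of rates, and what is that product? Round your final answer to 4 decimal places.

(1) 0.573 × 3.44 × 0.475 = 0.93628
(2) 0.635 × 0.482 × 2.88 = 0.88148
(3) 0.312 × 0.83 × 3.37 = 0.87270
(4) 1.9 × 0.288 × 1.38 = 0.75514
Highest is cycle (1) at 0.9363 (≤1, no arbitrage).

0.9363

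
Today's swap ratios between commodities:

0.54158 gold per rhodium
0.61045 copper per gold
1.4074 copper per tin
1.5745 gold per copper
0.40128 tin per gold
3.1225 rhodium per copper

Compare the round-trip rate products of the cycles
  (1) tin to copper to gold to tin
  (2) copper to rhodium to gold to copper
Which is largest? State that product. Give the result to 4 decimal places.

(1) 1.4074 × 1.5745 × 0.40128 = 0.88922
(2) 3.1225 × 0.54158 × 0.61045 = 1.03232
Highest is cycle (2) at 1.0323 (>1, arbitrage).

1.0323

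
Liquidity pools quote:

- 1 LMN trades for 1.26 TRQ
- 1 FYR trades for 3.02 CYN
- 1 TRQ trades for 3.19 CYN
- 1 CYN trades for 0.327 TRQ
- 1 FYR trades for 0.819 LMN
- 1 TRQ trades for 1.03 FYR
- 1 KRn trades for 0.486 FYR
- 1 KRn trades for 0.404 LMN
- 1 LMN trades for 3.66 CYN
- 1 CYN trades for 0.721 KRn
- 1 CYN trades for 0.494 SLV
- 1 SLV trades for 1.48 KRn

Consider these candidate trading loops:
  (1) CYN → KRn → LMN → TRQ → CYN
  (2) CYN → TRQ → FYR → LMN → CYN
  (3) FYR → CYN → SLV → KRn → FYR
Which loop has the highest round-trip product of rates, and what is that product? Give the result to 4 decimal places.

(1) 0.721 × 0.404 × 1.26 × 3.19 = 1.17079
(2) 0.327 × 1.03 × 0.819 × 3.66 = 1.00960
(3) 3.02 × 0.494 × 1.48 × 0.486 = 1.07308
Highest is cycle (1) at 1.1708 (>1, arbitrage).

1.1708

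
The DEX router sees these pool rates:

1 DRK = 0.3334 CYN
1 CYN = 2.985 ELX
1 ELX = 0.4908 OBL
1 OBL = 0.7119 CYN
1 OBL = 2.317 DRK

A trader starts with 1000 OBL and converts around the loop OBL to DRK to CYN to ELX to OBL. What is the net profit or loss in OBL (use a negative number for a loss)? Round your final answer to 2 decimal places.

131.72

1000 OBL × 2.317 = 2317 DRK
2317 DRK × 0.3334 = 772.4878 CYN
772.4878 CYN × 2.985 = 2305.876083 ELX
2305.876083 ELX × 0.4908 = 1131.7239815364 OBL
Net change: 1131.7239815364 − 1000 = 131.7239815364 OBL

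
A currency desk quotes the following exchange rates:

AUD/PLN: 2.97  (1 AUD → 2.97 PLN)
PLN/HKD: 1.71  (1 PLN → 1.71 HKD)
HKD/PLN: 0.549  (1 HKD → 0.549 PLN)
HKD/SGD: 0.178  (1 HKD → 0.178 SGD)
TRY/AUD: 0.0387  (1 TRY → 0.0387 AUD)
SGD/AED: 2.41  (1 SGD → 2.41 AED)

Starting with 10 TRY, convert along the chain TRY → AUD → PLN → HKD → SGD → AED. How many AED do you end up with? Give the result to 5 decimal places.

0.84314

10 TRY × 0.0387 = 0.387 AUD
0.387 AUD × 2.97 = 1.14939 PLN
1.14939 PLN × 1.71 = 1.9654569 HKD
1.9654569 HKD × 0.178 = 0.3498513282 SGD
0.3498513282 SGD × 2.41 = 0.843141700962 AED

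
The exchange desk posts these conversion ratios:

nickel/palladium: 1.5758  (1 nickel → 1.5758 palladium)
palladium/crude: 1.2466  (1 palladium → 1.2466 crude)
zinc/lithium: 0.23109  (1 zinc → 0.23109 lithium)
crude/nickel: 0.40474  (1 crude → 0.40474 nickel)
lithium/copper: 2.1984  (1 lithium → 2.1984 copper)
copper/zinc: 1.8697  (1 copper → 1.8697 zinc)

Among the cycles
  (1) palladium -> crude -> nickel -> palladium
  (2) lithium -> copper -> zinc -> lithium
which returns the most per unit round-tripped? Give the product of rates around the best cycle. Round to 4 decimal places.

0.9499

(1) 1.2466 × 0.40474 × 1.5758 = 0.79507
(2) 2.1984 × 1.8697 × 0.23109 = 0.94986
Highest is cycle (2) at 0.9499 (≤1, no arbitrage).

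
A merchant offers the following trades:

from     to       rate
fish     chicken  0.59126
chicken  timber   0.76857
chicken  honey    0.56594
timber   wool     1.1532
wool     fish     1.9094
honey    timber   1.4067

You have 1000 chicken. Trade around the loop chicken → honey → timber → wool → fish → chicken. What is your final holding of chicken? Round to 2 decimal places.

1000 chicken × 0.56594 = 565.94 honey
565.94 honey × 1.4067 = 796.107798 timber
796.107798 timber × 1.1532 = 918.0715126536 wool
918.0715126536 wool × 1.9094 = 1752.96574626078384 fish
1752.96574626078384 fish × 0.59126 = 1036.4585271341510532384 chicken

1036.46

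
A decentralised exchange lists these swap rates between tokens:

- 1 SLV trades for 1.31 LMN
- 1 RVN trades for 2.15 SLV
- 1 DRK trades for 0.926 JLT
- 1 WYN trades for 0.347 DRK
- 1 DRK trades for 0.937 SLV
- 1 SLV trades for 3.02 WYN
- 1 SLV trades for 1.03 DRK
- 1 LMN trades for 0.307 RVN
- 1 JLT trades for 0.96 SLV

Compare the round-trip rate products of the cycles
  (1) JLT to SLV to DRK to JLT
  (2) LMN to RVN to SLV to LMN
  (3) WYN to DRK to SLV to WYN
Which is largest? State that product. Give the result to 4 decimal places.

0.9819

(1) 0.96 × 1.03 × 0.926 = 0.91563
(2) 0.307 × 2.15 × 1.31 = 0.86467
(3) 0.347 × 0.937 × 3.02 = 0.98192
Highest is cycle (3) at 0.9819 (≤1, no arbitrage).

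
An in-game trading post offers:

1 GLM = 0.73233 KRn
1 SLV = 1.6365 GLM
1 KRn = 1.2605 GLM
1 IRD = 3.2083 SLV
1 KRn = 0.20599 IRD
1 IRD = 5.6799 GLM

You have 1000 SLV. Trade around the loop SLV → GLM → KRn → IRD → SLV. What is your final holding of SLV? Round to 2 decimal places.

1000 SLV × 1.6365 = 1636.5 GLM
1636.5 GLM × 0.73233 = 1198.458045 KRn
1198.458045 KRn × 0.20599 = 246.87037268955 IRD
246.87037268955 IRD × 3.2083 = 792.034216699883265 SLV

792.03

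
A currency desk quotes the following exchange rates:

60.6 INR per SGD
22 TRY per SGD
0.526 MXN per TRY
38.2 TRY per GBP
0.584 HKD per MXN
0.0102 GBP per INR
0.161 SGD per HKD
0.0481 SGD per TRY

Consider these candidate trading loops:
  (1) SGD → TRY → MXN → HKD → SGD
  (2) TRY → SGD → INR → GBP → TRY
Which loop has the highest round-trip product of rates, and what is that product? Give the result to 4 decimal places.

(1) 22 × 0.526 × 0.584 × 0.161 = 1.08805
(2) 0.0481 × 60.6 × 0.0102 × 38.2 = 1.13575
Highest is cycle (2) at 1.1357 (>1, arbitrage).

1.1357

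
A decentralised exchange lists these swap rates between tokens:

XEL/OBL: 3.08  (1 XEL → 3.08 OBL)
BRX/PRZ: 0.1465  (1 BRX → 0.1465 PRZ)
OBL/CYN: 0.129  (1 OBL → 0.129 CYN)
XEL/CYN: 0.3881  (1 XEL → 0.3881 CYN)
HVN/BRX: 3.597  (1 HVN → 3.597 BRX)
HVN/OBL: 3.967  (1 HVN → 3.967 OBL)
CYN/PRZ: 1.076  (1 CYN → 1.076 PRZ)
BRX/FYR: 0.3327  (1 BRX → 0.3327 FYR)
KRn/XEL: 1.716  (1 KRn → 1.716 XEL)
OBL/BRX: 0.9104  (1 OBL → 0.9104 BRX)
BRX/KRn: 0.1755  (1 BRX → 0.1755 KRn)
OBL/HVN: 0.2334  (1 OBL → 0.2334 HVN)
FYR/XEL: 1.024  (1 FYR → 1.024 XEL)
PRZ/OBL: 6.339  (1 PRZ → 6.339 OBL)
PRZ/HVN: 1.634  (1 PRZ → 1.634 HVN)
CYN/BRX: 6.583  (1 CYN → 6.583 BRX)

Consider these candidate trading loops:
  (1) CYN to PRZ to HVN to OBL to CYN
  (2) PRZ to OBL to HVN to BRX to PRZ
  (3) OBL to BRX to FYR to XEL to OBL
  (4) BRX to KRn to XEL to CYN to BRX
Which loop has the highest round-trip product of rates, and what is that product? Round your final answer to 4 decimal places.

0.9553

(1) 1.076 × 1.634 × 3.967 × 0.129 = 0.89974
(2) 6.339 × 0.2334 × 3.597 × 0.1465 = 0.77965
(3) 0.9104 × 0.3327 × 1.024 × 3.08 = 0.95529
(4) 0.1755 × 1.716 × 0.3881 × 6.583 = 0.76942
Highest is cycle (3) at 0.9553 (≤1, no arbitrage).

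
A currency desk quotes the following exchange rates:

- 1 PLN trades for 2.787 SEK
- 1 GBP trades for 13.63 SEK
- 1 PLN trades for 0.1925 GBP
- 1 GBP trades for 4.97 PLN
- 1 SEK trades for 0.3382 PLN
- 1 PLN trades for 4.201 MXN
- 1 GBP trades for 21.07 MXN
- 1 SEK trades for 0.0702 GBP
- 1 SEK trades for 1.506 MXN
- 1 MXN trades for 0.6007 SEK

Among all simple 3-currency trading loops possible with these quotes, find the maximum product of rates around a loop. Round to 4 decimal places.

0.9724

PLN→SEK→GBP→PLN: 2.787 × 0.0702 × 4.97 = 0.97237
MXN→SEK→GBP→MXN: 0.6007 × 0.0702 × 21.07 = 0.88850
PLN→GBP→SEK→PLN: 0.1925 × 13.63 × 0.3382 = 0.88736
PLN→MXN→SEK→PLN: 4.201 × 0.6007 × 0.3382 = 0.85346
Maximum is PLN→SEK→GBP→PLN at 0.9724; no arbitrage — every cycle loses value.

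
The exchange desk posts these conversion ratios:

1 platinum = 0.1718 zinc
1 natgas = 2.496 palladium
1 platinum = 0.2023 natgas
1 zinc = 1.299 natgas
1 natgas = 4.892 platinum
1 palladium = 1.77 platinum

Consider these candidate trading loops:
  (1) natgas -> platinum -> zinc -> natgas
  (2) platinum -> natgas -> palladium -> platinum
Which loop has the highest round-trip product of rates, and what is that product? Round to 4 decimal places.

(1) 4.892 × 0.1718 × 1.299 = 1.09174
(2) 0.2023 × 2.496 × 1.77 = 0.89375
Highest is cycle (1) at 1.0917 (>1, arbitrage).

1.0917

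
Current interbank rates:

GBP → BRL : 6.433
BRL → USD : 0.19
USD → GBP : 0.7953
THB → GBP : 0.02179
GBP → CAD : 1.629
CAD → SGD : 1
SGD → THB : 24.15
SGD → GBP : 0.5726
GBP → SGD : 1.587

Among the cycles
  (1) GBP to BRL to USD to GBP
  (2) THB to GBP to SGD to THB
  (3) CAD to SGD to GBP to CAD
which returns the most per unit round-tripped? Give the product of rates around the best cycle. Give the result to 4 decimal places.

0.9721

(1) 6.433 × 0.19 × 0.7953 = 0.97207
(2) 0.02179 × 1.587 × 24.15 = 0.83512
(3) 1 × 0.5726 × 1.629 = 0.93277
Highest is cycle (1) at 0.9721 (≤1, no arbitrage).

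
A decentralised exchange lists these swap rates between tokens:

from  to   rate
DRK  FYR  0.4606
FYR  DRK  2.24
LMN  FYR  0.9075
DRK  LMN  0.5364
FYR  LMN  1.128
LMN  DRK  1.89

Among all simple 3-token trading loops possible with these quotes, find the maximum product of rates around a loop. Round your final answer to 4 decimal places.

LMN→FYR→DRK→LMN: 0.9075 × 2.24 × 0.5364 = 1.09039
LMN→DRK→FYR→LMN: 1.89 × 0.4606 × 1.128 = 0.98196
Maximum is LMN→FYR→DRK→LMN at 1.0904; arbitrage exists.

1.0904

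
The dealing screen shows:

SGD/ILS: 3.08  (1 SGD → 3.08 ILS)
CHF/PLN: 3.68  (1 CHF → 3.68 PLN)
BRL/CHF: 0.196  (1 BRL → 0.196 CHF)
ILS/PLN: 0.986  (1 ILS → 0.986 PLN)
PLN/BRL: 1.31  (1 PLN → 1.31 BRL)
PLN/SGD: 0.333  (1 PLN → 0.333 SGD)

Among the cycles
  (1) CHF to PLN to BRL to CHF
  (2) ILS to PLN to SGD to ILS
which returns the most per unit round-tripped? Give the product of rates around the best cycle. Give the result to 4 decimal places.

(1) 3.68 × 1.31 × 0.196 = 0.94488
(2) 0.986 × 0.333 × 3.08 = 1.01128
Highest is cycle (2) at 1.0113 (>1, arbitrage).

1.0113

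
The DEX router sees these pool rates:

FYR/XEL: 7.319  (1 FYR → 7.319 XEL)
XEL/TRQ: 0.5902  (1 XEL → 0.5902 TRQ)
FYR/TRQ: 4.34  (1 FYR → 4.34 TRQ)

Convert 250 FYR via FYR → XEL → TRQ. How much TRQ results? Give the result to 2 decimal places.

1079.92

250 FYR × 7.319 = 1829.75 XEL
1829.75 XEL × 0.5902 = 1079.91845 TRQ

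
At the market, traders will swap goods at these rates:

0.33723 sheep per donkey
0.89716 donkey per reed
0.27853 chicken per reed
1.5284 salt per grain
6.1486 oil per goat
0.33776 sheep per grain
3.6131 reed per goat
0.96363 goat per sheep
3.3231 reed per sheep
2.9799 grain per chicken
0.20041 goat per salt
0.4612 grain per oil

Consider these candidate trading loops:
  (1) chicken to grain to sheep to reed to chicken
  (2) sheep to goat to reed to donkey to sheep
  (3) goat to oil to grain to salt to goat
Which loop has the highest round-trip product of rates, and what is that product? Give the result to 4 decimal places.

1.0534

(1) 2.9799 × 0.33776 × 3.3231 × 0.27853 = 0.93159
(2) 0.96363 × 3.6131 × 0.89716 × 0.33723 = 1.05338
(3) 6.1486 × 0.4612 × 1.5284 × 0.20041 = 0.86860
Highest is cycle (2) at 1.0534 (>1, arbitrage).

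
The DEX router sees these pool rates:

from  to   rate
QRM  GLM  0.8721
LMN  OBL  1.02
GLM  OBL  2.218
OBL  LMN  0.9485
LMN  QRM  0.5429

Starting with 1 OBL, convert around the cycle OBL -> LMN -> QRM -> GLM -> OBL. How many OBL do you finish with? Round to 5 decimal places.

1 OBL × 0.9485 = 0.9485 LMN
0.9485 LMN × 0.5429 = 0.51494065 QRM
0.51494065 QRM × 0.8721 = 0.449079740865 GLM
0.449079740865 GLM × 2.218 = 0.99605886523857 OBL

0.99606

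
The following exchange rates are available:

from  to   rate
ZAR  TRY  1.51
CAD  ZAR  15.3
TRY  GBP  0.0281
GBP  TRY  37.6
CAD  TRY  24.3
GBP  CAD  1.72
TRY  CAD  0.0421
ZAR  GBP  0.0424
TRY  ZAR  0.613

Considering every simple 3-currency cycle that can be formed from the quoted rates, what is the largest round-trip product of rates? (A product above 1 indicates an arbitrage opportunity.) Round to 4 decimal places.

1.1745

CAD→TRY→GBP→CAD: 24.3 × 0.0281 × 1.72 = 1.17447
CAD→ZAR→GBP→CAD: 15.3 × 0.0424 × 1.72 = 1.11580
TRY→ZAR→GBP→TRY: 0.613 × 0.0424 × 37.6 = 0.97727
CAD→ZAR→TRY→CAD: 15.3 × 1.51 × 0.0421 = 0.97264
Maximum is CAD→TRY→GBP→CAD at 1.1745; arbitrage exists.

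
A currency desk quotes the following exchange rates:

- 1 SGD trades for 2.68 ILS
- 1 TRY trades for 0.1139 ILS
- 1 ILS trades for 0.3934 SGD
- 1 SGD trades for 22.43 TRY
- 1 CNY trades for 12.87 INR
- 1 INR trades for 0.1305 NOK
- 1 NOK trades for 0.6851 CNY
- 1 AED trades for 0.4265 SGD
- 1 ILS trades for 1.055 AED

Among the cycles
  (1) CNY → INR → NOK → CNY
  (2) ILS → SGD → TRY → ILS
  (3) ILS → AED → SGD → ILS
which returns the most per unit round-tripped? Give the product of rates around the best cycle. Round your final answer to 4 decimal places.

1.2059

(1) 12.87 × 0.1305 × 0.6851 = 1.15065
(2) 0.3934 × 22.43 × 0.1139 = 1.00505
(3) 1.055 × 0.4265 × 2.68 = 1.20589
Highest is cycle (3) at 1.2059 (>1, arbitrage).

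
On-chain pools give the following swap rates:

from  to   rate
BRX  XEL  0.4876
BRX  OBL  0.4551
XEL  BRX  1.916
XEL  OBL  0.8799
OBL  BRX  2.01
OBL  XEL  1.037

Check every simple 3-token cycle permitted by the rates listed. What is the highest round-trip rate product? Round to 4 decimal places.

0.9042

OBL→XEL→BRX→OBL: 1.037 × 1.916 × 0.4551 = 0.90423
OBL→BRX→XEL→OBL: 2.01 × 0.4876 × 0.8799 = 0.86237
Maximum is OBL→XEL→BRX→OBL at 0.9042; no arbitrage — every cycle loses value.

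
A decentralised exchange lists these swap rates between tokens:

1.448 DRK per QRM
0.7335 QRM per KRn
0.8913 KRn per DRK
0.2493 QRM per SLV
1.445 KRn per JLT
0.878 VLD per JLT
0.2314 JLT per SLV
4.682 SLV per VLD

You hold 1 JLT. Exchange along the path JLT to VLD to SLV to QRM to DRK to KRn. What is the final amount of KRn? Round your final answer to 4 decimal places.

1.3226

1 JLT × 0.878 = 0.878 VLD
0.878 VLD × 4.682 = 4.110796 SLV
4.110796 SLV × 0.2493 = 1.0248214428 QRM
1.0248214428 QRM × 1.448 = 1.4839414491744 DRK
1.4839414491744 DRK × 0.8913 = 1.32263701364914272 KRn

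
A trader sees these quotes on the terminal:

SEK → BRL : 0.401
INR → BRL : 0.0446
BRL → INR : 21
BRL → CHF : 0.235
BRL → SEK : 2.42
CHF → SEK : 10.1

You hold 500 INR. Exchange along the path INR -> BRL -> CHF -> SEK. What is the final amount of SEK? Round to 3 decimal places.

52.929

500 INR × 0.0446 = 22.3 BRL
22.3 BRL × 0.235 = 5.2405 CHF
5.2405 CHF × 10.1 = 52.92905 SEK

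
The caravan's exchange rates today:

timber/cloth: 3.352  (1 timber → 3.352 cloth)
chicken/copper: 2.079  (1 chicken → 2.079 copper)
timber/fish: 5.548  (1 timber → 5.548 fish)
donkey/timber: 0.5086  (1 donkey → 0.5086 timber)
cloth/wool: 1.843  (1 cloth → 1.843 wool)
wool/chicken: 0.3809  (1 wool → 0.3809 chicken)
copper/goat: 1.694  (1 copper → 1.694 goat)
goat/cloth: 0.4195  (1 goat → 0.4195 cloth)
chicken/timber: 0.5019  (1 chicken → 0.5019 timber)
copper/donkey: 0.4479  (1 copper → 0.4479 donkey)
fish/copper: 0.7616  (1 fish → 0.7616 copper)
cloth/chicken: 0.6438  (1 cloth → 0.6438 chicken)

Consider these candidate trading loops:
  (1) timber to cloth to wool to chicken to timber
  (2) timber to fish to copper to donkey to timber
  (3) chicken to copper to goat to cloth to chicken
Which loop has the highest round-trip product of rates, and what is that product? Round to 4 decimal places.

(1) 3.352 × 1.843 × 0.3809 × 0.5019 = 1.18102
(2) 5.548 × 0.7616 × 0.4479 × 0.5086 = 0.96254
(3) 2.079 × 1.694 × 0.4195 × 0.6438 = 0.95115
Highest is cycle (1) at 1.1810 (>1, arbitrage).

1.1810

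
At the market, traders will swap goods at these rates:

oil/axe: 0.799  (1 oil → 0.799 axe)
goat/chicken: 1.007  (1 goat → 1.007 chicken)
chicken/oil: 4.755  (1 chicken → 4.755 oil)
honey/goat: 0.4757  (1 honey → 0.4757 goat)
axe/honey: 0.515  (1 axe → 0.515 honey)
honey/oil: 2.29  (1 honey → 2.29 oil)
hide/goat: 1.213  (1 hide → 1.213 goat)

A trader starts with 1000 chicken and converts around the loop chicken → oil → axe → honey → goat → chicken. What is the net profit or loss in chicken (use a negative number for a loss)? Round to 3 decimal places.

1000 chicken × 4.755 = 4755 oil
4755 oil × 0.799 = 3799.245 axe
3799.245 axe × 0.515 = 1956.611175 honey
1956.611175 honey × 0.4757 = 930.7599359475 goat
930.7599359475 goat × 1.007 = 937.2752554991325 chicken
Net change: 937.2752554991325 − 1000 = -62.7247445008675 chicken

-62.725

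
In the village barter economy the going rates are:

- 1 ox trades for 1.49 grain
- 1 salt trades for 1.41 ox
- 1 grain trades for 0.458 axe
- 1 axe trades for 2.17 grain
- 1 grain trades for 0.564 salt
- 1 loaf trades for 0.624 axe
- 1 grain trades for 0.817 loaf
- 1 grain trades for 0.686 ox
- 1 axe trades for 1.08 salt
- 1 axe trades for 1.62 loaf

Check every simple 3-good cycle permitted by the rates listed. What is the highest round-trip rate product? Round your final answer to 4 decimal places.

ox→grain→salt→ox: 1.49 × 0.564 × 1.41 = 1.18491
loaf→axe→grain→loaf: 0.624 × 2.17 × 0.817 = 1.10628
Maximum is ox→grain→salt→ox at 1.1849; arbitrage exists.

1.1849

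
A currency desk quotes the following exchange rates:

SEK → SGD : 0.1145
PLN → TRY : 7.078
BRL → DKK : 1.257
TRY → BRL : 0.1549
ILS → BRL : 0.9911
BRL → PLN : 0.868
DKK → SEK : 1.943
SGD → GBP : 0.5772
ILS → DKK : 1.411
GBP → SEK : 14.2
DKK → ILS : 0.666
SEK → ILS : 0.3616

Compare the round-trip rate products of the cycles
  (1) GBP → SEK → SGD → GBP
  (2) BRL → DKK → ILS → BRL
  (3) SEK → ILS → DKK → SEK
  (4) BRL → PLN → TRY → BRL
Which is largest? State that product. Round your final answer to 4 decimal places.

(1) 14.2 × 0.1145 × 0.5772 = 0.93847
(2) 1.257 × 0.666 × 0.9911 = 0.82971
(3) 0.3616 × 1.411 × 1.943 = 0.99135
(4) 0.868 × 7.078 × 0.1549 = 0.95166
Highest is cycle (3) at 0.9914 (≤1, no arbitrage).

0.9914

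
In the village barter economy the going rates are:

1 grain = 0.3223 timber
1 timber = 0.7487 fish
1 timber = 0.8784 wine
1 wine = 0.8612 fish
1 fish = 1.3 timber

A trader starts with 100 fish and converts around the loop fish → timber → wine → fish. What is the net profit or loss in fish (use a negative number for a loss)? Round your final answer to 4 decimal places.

100 fish × 1.3 = 130 timber
130 timber × 0.8784 = 114.192 wine
114.192 wine × 0.8612 = 98.3421504 fish
Net change: 98.3421504 − 100 = -1.6578496 fish

-1.6578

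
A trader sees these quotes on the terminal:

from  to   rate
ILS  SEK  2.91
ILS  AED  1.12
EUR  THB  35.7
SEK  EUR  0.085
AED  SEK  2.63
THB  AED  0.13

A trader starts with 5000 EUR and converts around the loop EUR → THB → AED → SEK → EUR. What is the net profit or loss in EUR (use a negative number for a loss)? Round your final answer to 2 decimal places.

5000 EUR × 35.7 = 178500 THB
178500 THB × 0.13 = 23205 AED
23205 AED × 2.63 = 61029.15 SEK
61029.15 SEK × 0.085 = 5187.47775 EUR
Net change: 5187.47775 − 5000 = 187.47775 EUR

187.48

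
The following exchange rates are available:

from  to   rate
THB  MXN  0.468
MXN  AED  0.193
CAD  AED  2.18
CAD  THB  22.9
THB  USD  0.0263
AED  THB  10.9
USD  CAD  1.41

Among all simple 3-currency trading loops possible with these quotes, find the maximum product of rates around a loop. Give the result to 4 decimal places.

0.9845

THB→MXN→AED→THB: 0.468 × 0.193 × 10.9 = 0.98453
USD→CAD→THB→USD: 1.41 × 22.9 × 0.0263 = 0.84920
Maximum is THB→MXN→AED→THB at 0.9845; no arbitrage — every cycle loses value.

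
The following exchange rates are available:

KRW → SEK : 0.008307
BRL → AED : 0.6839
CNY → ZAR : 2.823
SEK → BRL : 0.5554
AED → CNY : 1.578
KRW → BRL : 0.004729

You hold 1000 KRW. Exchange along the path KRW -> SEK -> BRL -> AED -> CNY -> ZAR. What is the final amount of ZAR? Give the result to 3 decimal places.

14.056

1000 KRW × 0.008307 = 8.307 SEK
8.307 SEK × 0.5554 = 4.6137078 BRL
4.6137078 BRL × 0.6839 = 3.15531476442 AED
3.15531476442 AED × 1.578 = 4.97908669825476 CNY
4.97908669825476 CNY × 2.823 = 14.05596174917318748 ZAR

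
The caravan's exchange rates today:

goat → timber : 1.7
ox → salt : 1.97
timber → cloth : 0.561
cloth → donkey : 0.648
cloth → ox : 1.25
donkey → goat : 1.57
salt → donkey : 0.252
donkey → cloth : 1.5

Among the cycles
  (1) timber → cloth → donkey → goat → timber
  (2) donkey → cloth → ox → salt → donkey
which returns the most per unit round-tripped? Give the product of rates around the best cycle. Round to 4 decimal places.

(1) 0.561 × 0.648 × 1.57 × 1.7 = 0.97026
(2) 1.5 × 1.25 × 1.97 × 0.252 = 0.93083
Highest is cycle (1) at 0.9703 (≤1, no arbitrage).

0.9703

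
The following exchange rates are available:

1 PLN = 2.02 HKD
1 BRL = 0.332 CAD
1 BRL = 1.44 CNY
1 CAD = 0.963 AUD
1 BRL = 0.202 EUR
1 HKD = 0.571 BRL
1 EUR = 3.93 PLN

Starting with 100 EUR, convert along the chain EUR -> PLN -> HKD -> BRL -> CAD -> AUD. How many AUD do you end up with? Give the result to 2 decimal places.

144.93

100 EUR × 3.93 = 393 PLN
393 PLN × 2.02 = 793.86 HKD
793.86 HKD × 0.571 = 453.29406 BRL
453.29406 BRL × 0.332 = 150.49362792 CAD
150.49362792 CAD × 0.963 = 144.92536368696 AUD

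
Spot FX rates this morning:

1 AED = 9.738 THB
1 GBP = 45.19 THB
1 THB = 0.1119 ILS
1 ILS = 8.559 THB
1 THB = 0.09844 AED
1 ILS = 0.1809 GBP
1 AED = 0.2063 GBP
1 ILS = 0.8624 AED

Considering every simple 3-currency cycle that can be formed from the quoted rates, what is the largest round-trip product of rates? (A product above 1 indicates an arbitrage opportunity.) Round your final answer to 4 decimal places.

AED→THB→ILS→AED: 9.738 × 0.1119 × 0.8624 = 0.93974
AED→GBP→THB→AED: 0.2063 × 45.19 × 0.09844 = 0.91773
THB→ILS→GBP→THB: 0.1119 × 0.1809 × 45.19 = 0.91477
Maximum is AED→THB→ILS→AED at 0.9397; no arbitrage — every cycle loses value.

0.9397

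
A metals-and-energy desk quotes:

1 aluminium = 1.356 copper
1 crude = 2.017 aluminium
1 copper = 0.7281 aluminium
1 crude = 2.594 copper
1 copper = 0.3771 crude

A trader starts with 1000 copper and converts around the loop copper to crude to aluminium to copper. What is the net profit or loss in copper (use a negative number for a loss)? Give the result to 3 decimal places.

1000 copper × 0.3771 = 377.1 crude
377.1 crude × 2.017 = 760.6107 aluminium
760.6107 aluminium × 1.356 = 1031.3881092 copper
Net change: 1031.3881092 − 1000 = 31.3881092 copper

31.388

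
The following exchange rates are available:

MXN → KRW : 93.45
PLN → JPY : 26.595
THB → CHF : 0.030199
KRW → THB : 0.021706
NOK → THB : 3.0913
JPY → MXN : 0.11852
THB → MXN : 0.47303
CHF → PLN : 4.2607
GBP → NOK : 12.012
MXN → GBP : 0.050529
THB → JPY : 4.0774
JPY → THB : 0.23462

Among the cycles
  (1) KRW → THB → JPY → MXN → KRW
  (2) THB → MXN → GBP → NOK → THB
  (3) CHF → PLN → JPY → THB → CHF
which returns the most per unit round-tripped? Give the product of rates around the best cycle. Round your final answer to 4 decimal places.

0.9802

(1) 0.021706 × 4.0774 × 0.11852 × 93.45 = 0.98024
(2) 0.47303 × 0.050529 × 12.012 × 3.0913 = 0.88754
(3) 4.2607 × 26.595 × 0.23462 × 0.030199 = 0.80286
Highest is cycle (1) at 0.9802 (≤1, no arbitrage).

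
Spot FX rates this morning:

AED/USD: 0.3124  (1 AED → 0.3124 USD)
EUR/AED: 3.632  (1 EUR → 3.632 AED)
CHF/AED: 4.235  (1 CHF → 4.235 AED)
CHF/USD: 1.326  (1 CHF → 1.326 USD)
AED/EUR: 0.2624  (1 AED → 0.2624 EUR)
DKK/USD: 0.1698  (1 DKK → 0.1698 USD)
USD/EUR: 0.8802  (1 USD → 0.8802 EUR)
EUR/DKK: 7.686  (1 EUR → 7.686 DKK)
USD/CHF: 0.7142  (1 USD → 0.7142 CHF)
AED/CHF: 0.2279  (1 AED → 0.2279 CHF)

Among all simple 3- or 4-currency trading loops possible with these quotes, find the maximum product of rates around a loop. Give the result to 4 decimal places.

1.1487

DKK→USD→EUR→DKK: 0.1698 × 0.8802 × 7.686 = 1.14873
AED→USD→EUR→AED: 0.3124 × 0.8802 × 3.632 = 0.99871
AED→CHF→USD→EUR→AED: 0.2279 × 1.326 × 0.8802 × 3.632 = 0.96608
AED→USD→CHF→AED: 0.3124 × 0.7142 × 4.235 = 0.94490
Maximum is DKK→USD→EUR→DKK at 1.1487; arbitrage exists.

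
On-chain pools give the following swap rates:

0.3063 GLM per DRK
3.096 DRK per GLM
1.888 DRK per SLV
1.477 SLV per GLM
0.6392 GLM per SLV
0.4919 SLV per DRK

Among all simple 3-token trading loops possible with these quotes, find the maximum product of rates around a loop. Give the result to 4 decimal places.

0.9735

DRK→SLV→GLM→DRK: 0.4919 × 0.6392 × 3.096 = 0.97345
DRK→GLM→SLV→DRK: 0.3063 × 1.477 × 1.888 = 0.85414
Maximum is DRK→SLV→GLM→DRK at 0.9735; no arbitrage — every cycle loses value.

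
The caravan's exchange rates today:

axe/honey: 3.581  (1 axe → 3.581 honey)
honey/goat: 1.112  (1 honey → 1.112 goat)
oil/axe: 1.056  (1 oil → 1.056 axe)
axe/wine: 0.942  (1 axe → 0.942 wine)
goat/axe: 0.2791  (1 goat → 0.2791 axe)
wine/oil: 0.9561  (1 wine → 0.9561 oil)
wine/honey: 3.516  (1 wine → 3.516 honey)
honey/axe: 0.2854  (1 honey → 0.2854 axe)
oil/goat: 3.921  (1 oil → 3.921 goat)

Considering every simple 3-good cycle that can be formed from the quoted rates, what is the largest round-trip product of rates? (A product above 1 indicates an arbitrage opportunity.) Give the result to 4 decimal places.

honey→goat→axe→honey: 1.112 × 0.2791 × 3.581 = 1.11140
oil→axe→wine→oil: 1.056 × 0.942 × 0.9561 = 0.95108
honey→axe→wine→honey: 0.2854 × 0.942 × 3.516 = 0.94527
Maximum is honey→goat→axe→honey at 1.1114; arbitrage exists.

1.1114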